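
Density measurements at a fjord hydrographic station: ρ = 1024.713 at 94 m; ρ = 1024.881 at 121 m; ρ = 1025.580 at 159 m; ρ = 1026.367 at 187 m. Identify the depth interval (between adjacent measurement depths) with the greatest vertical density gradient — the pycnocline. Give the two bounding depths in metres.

159–187 m

Compute the density gradient over each adjacent pair:
  94–121 m: Δρ/Δz = 0.168/27 = 6.2 × 10⁻³ kg m⁻⁴
  121–159 m: Δρ/Δz = 0.699/38 = 0.018 kg m⁻⁴
  159–187 m: Δρ/Δz = 0.787/28 = 0.028 kg m⁻⁴
The largest gradient is in the 159–187 m interval — the pycnocline.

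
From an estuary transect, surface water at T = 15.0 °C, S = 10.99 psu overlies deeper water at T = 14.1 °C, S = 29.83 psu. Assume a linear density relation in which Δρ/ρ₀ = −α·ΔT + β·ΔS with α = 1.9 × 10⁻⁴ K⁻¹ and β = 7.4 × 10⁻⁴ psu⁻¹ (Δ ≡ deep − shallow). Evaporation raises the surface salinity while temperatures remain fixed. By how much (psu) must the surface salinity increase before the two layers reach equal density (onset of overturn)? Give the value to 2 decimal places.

19.07 psu

Neutral buoyancy requires −α(T_deep − T_surf) + β(S_deep − S_surf′) = 0.
S_surf′ = S_deep − (α/β)·ΔT = 29.83 − (1.9 × 10⁻⁴/7.4 × 10⁻⁴)·(-0.9) = 30.0611 psu.
Increase required: 30.0611 − 10.99 = 19.0711 psu.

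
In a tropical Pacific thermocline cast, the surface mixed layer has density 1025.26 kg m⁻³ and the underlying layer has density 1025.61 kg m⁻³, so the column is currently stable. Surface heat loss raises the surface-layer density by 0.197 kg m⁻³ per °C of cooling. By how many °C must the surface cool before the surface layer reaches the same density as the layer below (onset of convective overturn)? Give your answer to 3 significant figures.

1.78 °C

Density deficit of the surface layer: 1025.61 − 1025.26 = 0.35 kg m⁻³.
Required change = 0.35 / 0.197 = 1.78 °C.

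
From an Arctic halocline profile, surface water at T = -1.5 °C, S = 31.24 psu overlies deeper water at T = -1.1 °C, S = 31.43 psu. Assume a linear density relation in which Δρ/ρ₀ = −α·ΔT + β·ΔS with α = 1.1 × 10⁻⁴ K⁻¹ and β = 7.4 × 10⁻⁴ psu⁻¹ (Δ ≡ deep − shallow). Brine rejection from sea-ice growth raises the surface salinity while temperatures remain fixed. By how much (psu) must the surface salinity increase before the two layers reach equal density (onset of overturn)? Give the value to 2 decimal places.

Neutral buoyancy requires −α(T_deep − T_surf) + β(S_deep − S_surf′) = 0.
S_surf′ = S_deep − (α/β)·ΔT = 31.43 − (1.1 × 10⁻⁴/7.4 × 10⁻⁴)·(+0.4) = 31.3705 psu.
Increase required: 31.3705 − 31.24 = 0.1305 psu.

0.13 psu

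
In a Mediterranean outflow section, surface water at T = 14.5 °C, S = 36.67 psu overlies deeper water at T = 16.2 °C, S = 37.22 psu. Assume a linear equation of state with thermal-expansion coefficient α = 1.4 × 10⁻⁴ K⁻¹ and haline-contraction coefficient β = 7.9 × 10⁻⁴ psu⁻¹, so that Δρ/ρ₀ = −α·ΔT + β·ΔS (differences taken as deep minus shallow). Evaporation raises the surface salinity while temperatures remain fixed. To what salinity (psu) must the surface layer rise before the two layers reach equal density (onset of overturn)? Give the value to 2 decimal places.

Neutral buoyancy requires −α(T_deep − T_surf) + β(S_deep − S_surf′) = 0.
S_surf′ = S_deep − (α/β)·ΔT = 37.22 − (1.4 × 10⁻⁴/7.9 × 10⁻⁴)·(+1.7) = 36.9187 psu.
Increase required: 36.9187 − 36.67 = 0.2487 psu.

36.92 psu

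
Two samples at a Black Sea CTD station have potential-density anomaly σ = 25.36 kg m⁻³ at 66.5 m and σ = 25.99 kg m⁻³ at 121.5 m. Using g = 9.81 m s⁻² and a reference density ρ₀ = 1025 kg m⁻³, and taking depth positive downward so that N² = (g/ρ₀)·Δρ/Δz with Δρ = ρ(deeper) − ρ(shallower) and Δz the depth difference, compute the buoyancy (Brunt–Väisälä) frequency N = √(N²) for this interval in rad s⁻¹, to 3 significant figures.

Δρ = 1025.99 − 1025.36 = 0.63 kg m⁻³ over Δz = 121.5 − 66.5 = 55 m.
N² = (9.81/1025) × (0.63/55) = 1.0963 × 10⁻⁴ s⁻².
N = √(1.0963 × 10⁻⁴) = 0.010470 rad s⁻¹ ≈ 0.0105 rad s⁻¹.

0.0105 rad s⁻¹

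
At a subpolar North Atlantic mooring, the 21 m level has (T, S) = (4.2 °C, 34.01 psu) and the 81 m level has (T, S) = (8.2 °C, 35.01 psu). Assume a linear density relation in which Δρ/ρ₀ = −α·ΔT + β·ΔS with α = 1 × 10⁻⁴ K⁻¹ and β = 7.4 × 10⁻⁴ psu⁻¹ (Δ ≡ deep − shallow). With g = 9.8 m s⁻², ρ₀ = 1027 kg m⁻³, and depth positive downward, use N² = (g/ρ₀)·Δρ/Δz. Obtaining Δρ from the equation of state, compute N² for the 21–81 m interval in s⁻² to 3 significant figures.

5.55 × 10⁻⁵ s⁻²

ΔT = +4.0 K, ΔS = +1.00 psu (deep − shallow).
Δρ/ρ₀ = −αΔT + βΔS = -4.00 × 10⁻⁴ + 7.40 × 10⁻⁴ = 3.40 × 10⁻⁴, so Δρ ≈ 0.3492 kg m⁻³.
N² = (g/ρ₀)·Δρ/Δz = g·(Δρ/ρ₀)/Δz = 9.8 × 3.40 × 10⁻⁴ / 60 = 5.5533 × 10⁻⁵ s⁻² ≈ 5.55 × 10⁻⁵ s⁻².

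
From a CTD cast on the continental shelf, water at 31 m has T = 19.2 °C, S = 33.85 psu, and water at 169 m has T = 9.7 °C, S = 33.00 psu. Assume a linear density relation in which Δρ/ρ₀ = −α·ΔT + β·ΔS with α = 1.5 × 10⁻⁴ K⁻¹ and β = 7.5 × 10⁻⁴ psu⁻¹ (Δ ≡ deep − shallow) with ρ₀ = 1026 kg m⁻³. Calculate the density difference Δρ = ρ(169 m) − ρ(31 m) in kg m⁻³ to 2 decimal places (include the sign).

ΔT = -9.5 K, ΔS = -0.85 psu (deep − shallow).
Δρ/ρ₀ = −(1.5 × 10⁻⁴)(-9.5) + (7.5 × 10⁻⁴)(-0.85) = 7.875 × 10⁻⁴.
Δρ = 1026 × (7.875 × 10⁻⁴) = +0.81 kg m⁻³.
Positive Δρ: denser below, stable.

+0.81 kg m⁻³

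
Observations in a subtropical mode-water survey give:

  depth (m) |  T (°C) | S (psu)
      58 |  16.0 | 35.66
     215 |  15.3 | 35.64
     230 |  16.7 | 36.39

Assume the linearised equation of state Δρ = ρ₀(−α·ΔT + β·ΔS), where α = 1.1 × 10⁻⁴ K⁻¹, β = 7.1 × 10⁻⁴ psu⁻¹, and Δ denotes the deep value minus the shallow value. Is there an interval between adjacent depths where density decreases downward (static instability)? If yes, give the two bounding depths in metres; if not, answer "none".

Evaluate Δρ/ρ₀ = −αΔT + βΔS across each adjacent pair:
  58–215 m: −αΔT+βΔS = −(1.1 × 10⁻⁴)(-0.7)+(7.1 × 10⁻⁴)(-0.02) = 6.3 × 10⁻⁵ → stable
  215–230 m: −αΔT+βΔS = −(1.1 × 10⁻⁴)(+1.4)+(7.1 × 10⁻⁴)(+0.75) = 3.8 × 10⁻⁴ → stable
Every interval has Δρ > 0: the column is stably stratified throughout.

none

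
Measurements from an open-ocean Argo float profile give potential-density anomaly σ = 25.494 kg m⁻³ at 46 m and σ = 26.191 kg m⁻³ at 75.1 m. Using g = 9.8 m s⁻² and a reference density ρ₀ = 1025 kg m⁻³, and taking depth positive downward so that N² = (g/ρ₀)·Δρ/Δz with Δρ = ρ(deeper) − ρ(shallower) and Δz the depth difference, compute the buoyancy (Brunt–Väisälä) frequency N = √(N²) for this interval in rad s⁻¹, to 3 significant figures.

0.0151 rad s⁻¹

Δρ = 1026.191 − 1025.494 = 0.697 kg m⁻³ over Δz = 75.1 − 46 = 29.1 m.
N² = (9.8/1025) × (0.697/29.1) = 2.2900 × 10⁻⁴ s⁻².
N = √(2.2900 × 10⁻⁴) = 0.015133 rad s⁻¹ ≈ 0.0151 rad s⁻¹.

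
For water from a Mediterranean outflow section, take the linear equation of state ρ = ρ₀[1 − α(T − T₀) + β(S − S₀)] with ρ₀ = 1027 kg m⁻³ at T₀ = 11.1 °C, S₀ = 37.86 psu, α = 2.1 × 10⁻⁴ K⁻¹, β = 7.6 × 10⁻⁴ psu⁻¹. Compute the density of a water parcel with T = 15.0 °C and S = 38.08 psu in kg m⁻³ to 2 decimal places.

1026.33 kg m⁻³

T − T₀ = +3.9 K, S − S₀ = +0.22 psu.
Bracket = 1 − α·(+3.9) + β·(+0.22) = 1 + (-6.518 × 10⁻⁴) = 0.9993482.
ρ = 1027 × 0.9993482 = 1026.33 kg m⁻³.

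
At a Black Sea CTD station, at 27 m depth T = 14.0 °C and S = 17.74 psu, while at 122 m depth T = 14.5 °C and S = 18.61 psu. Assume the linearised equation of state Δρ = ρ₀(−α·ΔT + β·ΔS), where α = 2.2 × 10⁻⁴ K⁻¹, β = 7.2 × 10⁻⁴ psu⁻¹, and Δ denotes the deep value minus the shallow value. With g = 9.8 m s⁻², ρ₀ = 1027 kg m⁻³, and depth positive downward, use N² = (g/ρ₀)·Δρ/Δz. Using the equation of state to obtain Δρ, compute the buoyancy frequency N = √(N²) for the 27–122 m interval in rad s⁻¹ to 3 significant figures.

7.30 × 10⁻³ rad s⁻¹

ΔT = +0.5 K, ΔS = +0.87 psu (deep − shallow).
Δρ/ρ₀ = −αΔT + βΔS = -1.10 × 10⁻⁴ + 6.264 × 10⁻⁴ = 5.164 × 10⁻⁴, so Δρ ≈ 0.5303 kg m⁻³.
N² = (g/ρ₀)·Δρ/Δz = g·(Δρ/ρ₀)/Δz = 9.8 × 5.164 × 10⁻⁴ / 95 = 5.3271 × 10⁻⁵ s⁻².
N = √(5.3271 × 10⁻⁵) = 7.2987 × 10⁻³ rad s⁻¹ ≈ 7.30 × 10⁻³ rad s⁻¹.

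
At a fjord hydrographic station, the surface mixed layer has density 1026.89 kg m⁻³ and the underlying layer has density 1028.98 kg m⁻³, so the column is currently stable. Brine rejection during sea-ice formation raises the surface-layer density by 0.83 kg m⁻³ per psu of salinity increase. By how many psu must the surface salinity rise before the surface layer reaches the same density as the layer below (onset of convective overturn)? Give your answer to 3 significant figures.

2.52 psu

Density deficit of the surface layer: 1028.98 − 1026.89 = 2.09 kg m⁻³.
Required change = 2.09 / 0.83 = 2.52 psu.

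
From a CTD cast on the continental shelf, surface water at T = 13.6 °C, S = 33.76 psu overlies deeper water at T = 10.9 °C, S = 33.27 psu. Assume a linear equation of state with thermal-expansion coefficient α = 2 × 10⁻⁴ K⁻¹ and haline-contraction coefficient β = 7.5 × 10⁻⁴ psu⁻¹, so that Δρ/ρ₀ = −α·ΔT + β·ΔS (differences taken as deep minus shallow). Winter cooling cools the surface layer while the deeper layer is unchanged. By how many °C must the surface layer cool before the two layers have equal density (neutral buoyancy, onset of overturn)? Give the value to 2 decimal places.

0.86 °C

Neutral buoyancy requires Δρ = 0, i.e. −α(T_deep − T_surf′) + β(S_deep − S_surf) = 0.
T_surf′ = T_deep − (β/α)·ΔS = 10.9 − (7.5 × 10⁻⁴/2 × 10⁻⁴)·(-0.49) = 12.7375 °C.
Cooling required: 13.6 − (12.7375) = 0.8625 °C.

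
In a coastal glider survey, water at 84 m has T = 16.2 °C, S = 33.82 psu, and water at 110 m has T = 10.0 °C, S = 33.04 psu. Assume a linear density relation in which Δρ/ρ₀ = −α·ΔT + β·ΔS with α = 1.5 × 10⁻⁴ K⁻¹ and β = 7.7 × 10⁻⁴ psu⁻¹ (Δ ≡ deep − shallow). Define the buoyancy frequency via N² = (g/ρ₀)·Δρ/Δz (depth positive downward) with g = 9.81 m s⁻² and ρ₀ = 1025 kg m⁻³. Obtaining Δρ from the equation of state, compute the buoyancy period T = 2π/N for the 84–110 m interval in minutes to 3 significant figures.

9.39 min

ΔT = -6.2 K, ΔS = -0.78 psu (deep − shallow).
Δρ/ρ₀ = −αΔT + βΔS = 9.30 × 10⁻⁴ − 6.006 × 10⁻⁴ = 3.294 × 10⁻⁴, so Δρ ≈ 0.3376 kg m⁻³.
N² = (g/ρ₀)·Δρ/Δz = g·(Δρ/ρ₀)/Δz = 9.81 × 3.294 × 10⁻⁴ / 26 = 1.2429 × 10⁻⁴ s⁻².
N = √(1.2429 × 10⁻⁴) = 0.011149 rad s⁻¹ → T = 2π/N = 563.56 s = 9.3927 min ≈ 9.39 min.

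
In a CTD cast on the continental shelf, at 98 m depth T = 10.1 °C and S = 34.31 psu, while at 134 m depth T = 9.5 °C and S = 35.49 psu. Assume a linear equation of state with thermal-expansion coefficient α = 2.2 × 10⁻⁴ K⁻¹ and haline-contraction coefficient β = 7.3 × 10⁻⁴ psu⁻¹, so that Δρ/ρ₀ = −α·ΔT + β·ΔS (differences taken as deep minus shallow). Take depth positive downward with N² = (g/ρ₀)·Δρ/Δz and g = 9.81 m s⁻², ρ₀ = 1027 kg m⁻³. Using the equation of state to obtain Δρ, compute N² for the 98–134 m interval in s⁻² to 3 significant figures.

ΔT = -0.6 K, ΔS = +1.18 psu (deep − shallow).
Δρ/ρ₀ = −αΔT + βΔS = 1.32 × 10⁻⁴ + 8.614 × 10⁻⁴ = 9.934 × 10⁻⁴, so Δρ ≈ 1.020 kg m⁻³.
N² = (g/ρ₀)·Δρ/Δz = g·(Δρ/ρ₀)/Δz = 9.81 × 9.934 × 10⁻⁴ / 36 = 2.7070 × 10⁻⁴ s⁻² ≈ 2.71 × 10⁻⁴ s⁻².

2.71 × 10⁻⁴ s⁻²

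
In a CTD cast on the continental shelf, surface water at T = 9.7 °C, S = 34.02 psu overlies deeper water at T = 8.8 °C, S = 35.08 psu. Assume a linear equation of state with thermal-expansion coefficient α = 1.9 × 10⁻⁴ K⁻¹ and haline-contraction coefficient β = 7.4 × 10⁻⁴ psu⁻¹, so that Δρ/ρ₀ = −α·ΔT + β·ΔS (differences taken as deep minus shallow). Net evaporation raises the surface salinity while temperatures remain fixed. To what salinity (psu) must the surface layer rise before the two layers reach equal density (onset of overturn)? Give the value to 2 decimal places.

35.31 psu

Neutral buoyancy requires −α(T_deep − T_surf) + β(S_deep − S_surf′) = 0.
S_surf′ = S_deep − (α/β)·ΔT = 35.08 − (1.9 × 10⁻⁴/7.4 × 10⁻⁴)·(-0.9) = 35.3111 psu.
Increase required: 35.3111 − 34.02 = 1.2911 psu.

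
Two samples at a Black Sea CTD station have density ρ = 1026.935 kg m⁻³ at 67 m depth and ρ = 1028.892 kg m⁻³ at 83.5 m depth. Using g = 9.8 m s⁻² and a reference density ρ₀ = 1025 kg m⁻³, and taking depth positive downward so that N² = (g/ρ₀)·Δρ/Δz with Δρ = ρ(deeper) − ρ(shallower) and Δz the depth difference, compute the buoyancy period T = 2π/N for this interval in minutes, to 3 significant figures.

3.11 min

Δρ = 1028.892 − 1026.935 = 1.957 kg m⁻³ over Δz = 83.5 − 67 = 16.5 m.
N² = (9.8/1025) × (1.957/16.5) = 1.1340 × 10⁻³ s⁻².
N = √(1.1340 × 10⁻³) = 0.033675 rad s⁻¹, so T = 2π/N = 186.58 s = 3.1097 min ≈ 3.11 min.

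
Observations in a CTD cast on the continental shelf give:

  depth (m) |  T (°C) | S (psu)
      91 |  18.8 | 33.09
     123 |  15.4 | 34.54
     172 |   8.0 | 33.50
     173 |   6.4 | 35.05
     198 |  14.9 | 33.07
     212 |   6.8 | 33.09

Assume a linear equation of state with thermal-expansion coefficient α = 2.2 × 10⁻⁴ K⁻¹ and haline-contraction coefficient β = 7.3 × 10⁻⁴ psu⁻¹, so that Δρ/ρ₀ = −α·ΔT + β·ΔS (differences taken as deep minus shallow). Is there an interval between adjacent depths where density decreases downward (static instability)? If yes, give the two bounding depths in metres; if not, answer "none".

173–198 m

Evaluate Δρ/ρ₀ = −αΔT + βΔS across each adjacent pair:
  91–123 m: −αΔT+βΔS = −(2.2 × 10⁻⁴)(-3.4)+(7.3 × 10⁻⁴)(+1.45) = 1.8 × 10⁻³ → stable
  123–172 m: −αΔT+βΔS = −(2.2 × 10⁻⁴)(-7.4)+(7.3 × 10⁻⁴)(-1.04) = 8.7 × 10⁻⁴ → stable
  172–173 m: −αΔT+βΔS = −(2.2 × 10⁻⁴)(-1.6)+(7.3 × 10⁻⁴)(+1.55) = 1.5 × 10⁻³ → stable
  173–198 m: −αΔT+βΔS = −(2.2 × 10⁻⁴)(+8.5)+(7.3 × 10⁻⁴)(-1.98) = -3.3 × 10⁻³ → UNSTABLE
  198–212 m: −αΔT+βΔS = −(2.2 × 10⁻⁴)(-8.1)+(7.3 × 10⁻⁴)(+0.02) = 1.8 × 10⁻³ → stable
The 173–198 m interval has Δρ < 0: lighter water underlies denser water.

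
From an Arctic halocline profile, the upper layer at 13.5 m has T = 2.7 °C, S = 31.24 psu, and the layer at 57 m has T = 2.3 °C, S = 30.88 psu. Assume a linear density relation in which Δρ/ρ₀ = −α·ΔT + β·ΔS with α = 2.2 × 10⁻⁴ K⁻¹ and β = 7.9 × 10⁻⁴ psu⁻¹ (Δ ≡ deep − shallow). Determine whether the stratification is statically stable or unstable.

ΔT = 2.3 − 2.7 = -0.4 K and ΔS = 30.88 − 31.24 = -0.36 psu (deep − shallow).
−αΔT = 8.80 × 10⁻⁵; βΔS = -2.844 × 10⁻⁴; sum Δρ/ρ₀ = -1.964 × 10⁻⁴.
Δρ/ρ₀ < 0, so Δρ < 0: deeper water is lighter → statically unstable; the column would overturn.

unstable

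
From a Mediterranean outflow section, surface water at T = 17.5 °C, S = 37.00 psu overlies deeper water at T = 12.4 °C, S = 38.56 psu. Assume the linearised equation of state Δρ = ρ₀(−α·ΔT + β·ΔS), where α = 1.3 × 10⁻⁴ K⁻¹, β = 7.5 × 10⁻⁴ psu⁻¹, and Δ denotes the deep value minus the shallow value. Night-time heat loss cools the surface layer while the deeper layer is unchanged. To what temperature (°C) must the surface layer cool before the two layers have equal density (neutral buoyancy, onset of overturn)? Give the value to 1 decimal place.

3.4 °C

Neutral buoyancy requires Δρ = 0, i.e. −α(T_deep − T_surf′) + β(S_deep − S_surf) = 0.
T_surf′ = T_deep − (β/α)·ΔS = 12.4 − (7.5 × 10⁻⁴/1.3 × 10⁻⁴)·(+1.56) = 3.400 °C.
Cooling required: 17.5 − (3.400) = 14.100 °C.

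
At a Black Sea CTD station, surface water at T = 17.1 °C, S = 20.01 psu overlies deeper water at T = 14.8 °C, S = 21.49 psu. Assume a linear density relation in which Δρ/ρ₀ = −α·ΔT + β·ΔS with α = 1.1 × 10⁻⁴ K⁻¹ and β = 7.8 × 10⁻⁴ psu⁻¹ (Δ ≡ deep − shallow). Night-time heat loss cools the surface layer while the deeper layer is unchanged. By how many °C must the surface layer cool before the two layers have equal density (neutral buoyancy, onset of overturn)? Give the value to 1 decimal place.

Neutral buoyancy requires Δρ = 0, i.e. −α(T_deep − T_surf′) + β(S_deep − S_surf) = 0.
T_surf′ = T_deep − (β/α)·ΔS = 14.8 − (7.8 × 10⁻⁴/1.1 × 10⁻⁴)·(+1.48) = 4.305 °C.
Cooling required: 17.1 − (4.305) = 12.795 °C.

12.8 °C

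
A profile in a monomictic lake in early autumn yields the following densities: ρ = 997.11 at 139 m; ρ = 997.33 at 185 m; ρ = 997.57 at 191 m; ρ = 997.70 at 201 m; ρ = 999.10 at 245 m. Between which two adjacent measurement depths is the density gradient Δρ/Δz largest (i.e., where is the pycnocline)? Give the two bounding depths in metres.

Compute the density gradient over each adjacent pair:
  139–185 m: Δρ/Δz = 0.22/46 = 4.8 × 10⁻³ kg m⁻⁴
  185–191 m: Δρ/Δz = 0.24/6 = 0.040 kg m⁻⁴
  191–201 m: Δρ/Δz = 0.13/10 = 0.013 kg m⁻⁴
  201–245 m: Δρ/Δz = 1.40/44 = 0.032 kg m⁻⁴
The largest gradient is in the 185–191 m interval — the pycnocline.

185–191 m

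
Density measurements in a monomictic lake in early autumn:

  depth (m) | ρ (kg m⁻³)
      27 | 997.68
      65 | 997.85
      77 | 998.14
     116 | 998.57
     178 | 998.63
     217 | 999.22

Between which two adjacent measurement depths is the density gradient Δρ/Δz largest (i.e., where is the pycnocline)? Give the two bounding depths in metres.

65–77 m

Compute the density gradient over each adjacent pair:
  27–65 m: Δρ/Δz = 0.17/38 = 4.5 × 10⁻³ kg m⁻⁴
  65–77 m: Δρ/Δz = 0.29/12 = 0.024 kg m⁻⁴
  77–116 m: Δρ/Δz = 0.43/39 = 0.011 kg m⁻⁴
  116–178 m: Δρ/Δz = 0.06/62 = 9.7 × 10⁻⁴ kg m⁻⁴
  178–217 m: Δρ/Δz = 0.59/39 = 0.015 kg m⁻⁴
The largest gradient is in the 65–77 m interval — the pycnocline.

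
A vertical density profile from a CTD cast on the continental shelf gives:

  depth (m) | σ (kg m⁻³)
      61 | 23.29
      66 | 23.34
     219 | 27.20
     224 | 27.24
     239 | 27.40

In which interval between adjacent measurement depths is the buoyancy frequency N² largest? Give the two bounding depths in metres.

66–219 m

Compute the density gradient over each adjacent pair:
  61–66 m: Δρ/Δz = 0.05/5 = 0.010 kg m⁻⁴
  66–219 m: Δρ/Δz = 3.86/153 = 0.025 kg m⁻⁴
  219–224 m: Δρ/Δz = 0.04/5 = 8.0 × 10⁻³ kg m⁻⁴
  224–239 m: Δρ/Δz = 0.16/15 = 0.011 kg m⁻⁴
The largest gradient is in the 66–219 m interval — the pycnocline.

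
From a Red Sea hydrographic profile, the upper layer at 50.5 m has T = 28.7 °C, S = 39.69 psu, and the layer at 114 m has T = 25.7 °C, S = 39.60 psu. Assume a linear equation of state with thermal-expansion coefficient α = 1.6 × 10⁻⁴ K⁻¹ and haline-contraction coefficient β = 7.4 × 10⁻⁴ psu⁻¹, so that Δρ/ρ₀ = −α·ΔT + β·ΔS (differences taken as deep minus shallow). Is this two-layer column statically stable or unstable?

stable

ΔT = 25.7 − 28.7 = -3.0 K and ΔS = 39.60 − 39.69 = -0.09 psu (deep − shallow).
−αΔT = 4.80 × 10⁻⁴; βΔS = -6.66 × 10⁻⁵; sum Δρ/ρ₀ = 4.134 × 10⁻⁴.
Δρ/ρ₀ > 0, so Δρ > 0: deeper water is denser → statically stable.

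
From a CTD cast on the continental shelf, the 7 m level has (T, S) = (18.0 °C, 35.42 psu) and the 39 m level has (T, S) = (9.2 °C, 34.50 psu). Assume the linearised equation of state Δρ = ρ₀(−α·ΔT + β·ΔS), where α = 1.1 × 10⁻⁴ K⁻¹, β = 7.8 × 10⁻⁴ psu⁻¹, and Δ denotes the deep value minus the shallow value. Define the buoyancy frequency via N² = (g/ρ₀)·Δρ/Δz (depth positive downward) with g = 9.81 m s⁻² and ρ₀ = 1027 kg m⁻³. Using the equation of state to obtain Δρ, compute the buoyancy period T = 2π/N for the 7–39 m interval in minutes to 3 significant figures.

12.0 min

ΔT = -8.8 K, ΔS = -0.92 psu (deep − shallow).
Δρ/ρ₀ = −αΔT + βΔS = 9.68 × 10⁻⁴ − 7.176 × 10⁻⁴ = 2.504 × 10⁻⁴, so Δρ ≈ 0.2572 kg m⁻³.
N² = (g/ρ₀)·Δρ/Δz = g·(Δρ/ρ₀)/Δz = 9.81 × 2.504 × 10⁻⁴ / 32 = 7.6763 × 10⁻⁵ s⁻².
N = √(7.6763 × 10⁻⁵) = 8.7614 × 10⁻³ rad s⁻¹ → T = 2π/N = 717.14 s = 11.952 min ≈ 12.0 min.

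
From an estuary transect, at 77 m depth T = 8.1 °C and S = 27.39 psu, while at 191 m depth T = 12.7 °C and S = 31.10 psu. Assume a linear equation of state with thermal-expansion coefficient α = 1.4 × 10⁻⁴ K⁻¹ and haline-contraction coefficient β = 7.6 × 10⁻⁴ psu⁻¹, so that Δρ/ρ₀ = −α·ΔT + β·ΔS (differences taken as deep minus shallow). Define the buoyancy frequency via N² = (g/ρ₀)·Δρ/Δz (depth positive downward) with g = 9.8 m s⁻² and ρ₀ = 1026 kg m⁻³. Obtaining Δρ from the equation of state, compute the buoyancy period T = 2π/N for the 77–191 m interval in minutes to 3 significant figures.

7.66 min

ΔT = +4.6 K, ΔS = +3.71 psu (deep − shallow).
Δρ/ρ₀ = −αΔT + βΔS = -6.44 × 10⁻⁴ + 2.8196 × 10⁻³ = 2.1756 × 10⁻³, so Δρ ≈ 2.232 kg m⁻³.
N² = (g/ρ₀)·Δρ/Δz = g·(Δρ/ρ₀)/Δz = 9.8 × 2.1756 × 10⁻³ / 114 = 1.8703 × 10⁻⁴ s⁻².
N = √(1.8703 × 10⁻⁴) = 0.013676 rad s⁻¹ → T = 2π/N = 459.43 s = 7.6572 min ≈ 7.66 min.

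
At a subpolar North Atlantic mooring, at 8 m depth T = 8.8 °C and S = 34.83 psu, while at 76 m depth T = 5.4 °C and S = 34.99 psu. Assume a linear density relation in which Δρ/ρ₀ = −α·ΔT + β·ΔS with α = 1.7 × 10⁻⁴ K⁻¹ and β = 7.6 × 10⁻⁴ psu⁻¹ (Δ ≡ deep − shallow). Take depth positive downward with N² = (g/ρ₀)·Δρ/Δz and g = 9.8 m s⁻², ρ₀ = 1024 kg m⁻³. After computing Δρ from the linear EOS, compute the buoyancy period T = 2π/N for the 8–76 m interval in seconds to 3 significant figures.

ΔT = -3.4 K, ΔS = +0.16 psu (deep − shallow).
Δρ/ρ₀ = −αΔT + βΔS = 5.78 × 10⁻⁴ + 1.216 × 10⁻⁴ = 6.996 × 10⁻⁴, so Δρ ≈ 0.7164 kg m⁻³.
N² = (g/ρ₀)·Δρ/Δz = g·(Δρ/ρ₀)/Δz = 9.8 × 6.996 × 10⁻⁴ / 68 = 1.0082 × 10⁻⁴ s⁻².
N = √(1.0082 × 10⁻⁴) = 0.010041 rad s⁻¹ → T = 2π/N = 625.75 s ≈ 626 s.

626 s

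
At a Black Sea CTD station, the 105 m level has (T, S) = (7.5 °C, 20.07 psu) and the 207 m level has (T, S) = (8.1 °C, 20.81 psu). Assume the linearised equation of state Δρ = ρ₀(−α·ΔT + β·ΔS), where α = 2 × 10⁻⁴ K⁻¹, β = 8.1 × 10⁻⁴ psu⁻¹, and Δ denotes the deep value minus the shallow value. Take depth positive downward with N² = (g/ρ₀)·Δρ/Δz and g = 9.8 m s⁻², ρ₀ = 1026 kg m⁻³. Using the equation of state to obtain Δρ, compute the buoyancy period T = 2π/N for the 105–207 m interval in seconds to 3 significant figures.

926 s

ΔT = +0.6 K, ΔS = +0.74 psu (deep − shallow).
Δρ/ρ₀ = −αΔT + βΔS = -1.20 × 10⁻⁴ + 5.994 × 10⁻⁴ = 4.794 × 10⁻⁴, so Δρ ≈ 0.4919 kg m⁻³.
N² = (g/ρ₀)·Δρ/Δz = g·(Δρ/ρ₀)/Δz = 9.8 × 4.794 × 10⁻⁴ / 102 = 4.6060 × 10⁻⁵ s⁻².
N = √(4.6060 × 10⁻⁵) = 6.7868 × 10⁻³ rad s⁻¹ → T = 2π/N = 925.79 s ≈ 926 s.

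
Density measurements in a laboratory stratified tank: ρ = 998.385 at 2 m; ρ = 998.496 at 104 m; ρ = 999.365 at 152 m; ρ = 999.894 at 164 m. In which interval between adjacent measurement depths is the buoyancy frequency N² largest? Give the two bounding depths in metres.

Compute the density gradient over each adjacent pair:
  2–104 m: Δρ/Δz = 0.111/102 = 1.1 × 10⁻³ kg m⁻⁴
  104–152 m: Δρ/Δz = 0.869/48 = 0.018 kg m⁻⁴
  152–164 m: Δρ/Δz = 0.529/12 = 0.044 kg m⁻⁴
The largest gradient is in the 152–164 m interval — the pycnocline.

152–164 m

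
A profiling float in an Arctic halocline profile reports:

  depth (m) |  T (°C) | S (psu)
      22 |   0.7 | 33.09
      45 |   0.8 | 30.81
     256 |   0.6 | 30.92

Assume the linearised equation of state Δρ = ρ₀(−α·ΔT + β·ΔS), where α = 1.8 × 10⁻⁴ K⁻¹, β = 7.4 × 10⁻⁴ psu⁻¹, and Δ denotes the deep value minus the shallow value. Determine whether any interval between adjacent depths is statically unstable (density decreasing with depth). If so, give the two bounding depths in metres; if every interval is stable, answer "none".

Evaluate Δρ/ρ₀ = −αΔT + βΔS across each adjacent pair:
  22–45 m: −αΔT+βΔS = −(1.8 × 10⁻⁴)(+0.1)+(7.4 × 10⁻⁴)(-2.28) = -1.7 × 10⁻³ → UNSTABLE
  45–256 m: −αΔT+βΔS = −(1.8 × 10⁻⁴)(-0.2)+(7.4 × 10⁻⁴)(+0.11) = 1.2 × 10⁻⁴ → stable
The 22–45 m interval has Δρ < 0: lighter water underlies denser water.

22–45 m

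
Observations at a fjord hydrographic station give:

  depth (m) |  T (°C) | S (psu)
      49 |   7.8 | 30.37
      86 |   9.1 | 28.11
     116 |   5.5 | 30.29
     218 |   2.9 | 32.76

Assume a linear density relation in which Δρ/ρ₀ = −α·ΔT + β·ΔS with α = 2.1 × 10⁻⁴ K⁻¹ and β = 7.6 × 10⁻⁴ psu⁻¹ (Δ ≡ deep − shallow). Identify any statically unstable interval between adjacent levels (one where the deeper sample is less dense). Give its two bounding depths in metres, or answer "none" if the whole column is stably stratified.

Evaluate Δρ/ρ₀ = −αΔT + βΔS across each adjacent pair:
  49–86 m: −αΔT+βΔS = −(2.1 × 10⁻⁴)(+1.3)+(7.6 × 10⁻⁴)(-2.26) = -2.0 × 10⁻³ → UNSTABLE
  86–116 m: −αΔT+βΔS = −(2.1 × 10⁻⁴)(-3.6)+(7.6 × 10⁻⁴)(+2.18) = 2.4 × 10⁻³ → stable
  116–218 m: −αΔT+βΔS = −(2.1 × 10⁻⁴)(-2.6)+(7.6 × 10⁻⁴)(+2.47) = 2.4 × 10⁻³ → stable
The 49–86 m interval has Δρ < 0: lighter water underlies denser water.

49–86 m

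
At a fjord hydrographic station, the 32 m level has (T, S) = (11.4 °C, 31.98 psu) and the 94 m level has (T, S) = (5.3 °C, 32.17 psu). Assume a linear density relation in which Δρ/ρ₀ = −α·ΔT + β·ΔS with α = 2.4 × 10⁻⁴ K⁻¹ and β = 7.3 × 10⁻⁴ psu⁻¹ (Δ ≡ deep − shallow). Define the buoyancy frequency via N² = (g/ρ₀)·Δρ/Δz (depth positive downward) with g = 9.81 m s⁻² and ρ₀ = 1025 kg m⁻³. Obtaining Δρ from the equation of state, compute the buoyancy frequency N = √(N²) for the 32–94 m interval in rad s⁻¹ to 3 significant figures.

ΔT = -6.1 K, ΔS = +0.19 psu (deep − shallow).
Δρ/ρ₀ = −αΔT + βΔS = 1.464 × 10⁻³ + 1.387 × 10⁻⁴ = 1.6027 × 10⁻³, so Δρ ≈ 1.643 kg m⁻³.
N² = (g/ρ₀)·Δρ/Δz = g·(Δρ/ρ₀)/Δz = 9.81 × 1.6027 × 10⁻³ / 62 = 2.5359 × 10⁻⁴ s⁻².
N = √(2.5359 × 10⁻⁴) = 0.015925 rad s⁻¹ ≈ 0.0159 rad s⁻¹.

0.0159 rad s⁻¹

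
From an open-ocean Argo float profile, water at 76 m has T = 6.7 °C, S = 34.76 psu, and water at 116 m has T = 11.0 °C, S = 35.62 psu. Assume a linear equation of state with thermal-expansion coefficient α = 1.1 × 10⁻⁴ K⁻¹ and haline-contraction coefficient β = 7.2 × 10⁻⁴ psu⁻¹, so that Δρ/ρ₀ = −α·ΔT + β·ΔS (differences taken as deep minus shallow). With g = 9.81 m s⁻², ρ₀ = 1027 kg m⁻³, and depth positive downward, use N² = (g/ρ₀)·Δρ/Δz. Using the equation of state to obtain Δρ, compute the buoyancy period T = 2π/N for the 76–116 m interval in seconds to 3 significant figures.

ΔT = +4.3 K, ΔS = +0.86 psu (deep − shallow).
Δρ/ρ₀ = −αΔT + βΔS = -4.73 × 10⁻⁴ + 6.192 × 10⁻⁴ = 1.462 × 10⁻⁴, so Δρ ≈ 0.1501 kg m⁻³.
N² = (g/ρ₀)·Δρ/Δz = g·(Δρ/ρ₀)/Δz = 9.81 × 1.462 × 10⁻⁴ / 40 = 3.5856 × 10⁻⁵ s⁻².
N = √(3.5856 × 10⁻⁵) = 5.9880 × 10⁻³ rad s⁻¹ → T = 2π/N = 1.0493 × 10³ s ≈ 1.05 × 10³ s.

1.05 × 10³ s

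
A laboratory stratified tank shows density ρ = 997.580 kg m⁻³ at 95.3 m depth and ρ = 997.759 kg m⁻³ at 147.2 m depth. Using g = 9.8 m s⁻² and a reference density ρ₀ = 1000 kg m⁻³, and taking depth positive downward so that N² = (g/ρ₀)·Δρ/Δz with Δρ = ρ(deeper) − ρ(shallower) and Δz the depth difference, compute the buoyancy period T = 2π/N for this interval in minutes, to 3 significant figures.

18.0 min

Δρ = 997.759 − 997.580 = 0.179 kg m⁻³ over Δz = 147.2 − 95.3 = 51.9 m.
N² = (9.8/1000) × (0.179/51.9) = 3.3800 × 10⁻⁵ s⁻².
N = √(3.3800 × 10⁻⁵) = 5.8138 × 10⁻³ rad s⁻¹, so T = 2π/N = 1.0807 × 10³ s = 18.012 min ≈ 18.0 min.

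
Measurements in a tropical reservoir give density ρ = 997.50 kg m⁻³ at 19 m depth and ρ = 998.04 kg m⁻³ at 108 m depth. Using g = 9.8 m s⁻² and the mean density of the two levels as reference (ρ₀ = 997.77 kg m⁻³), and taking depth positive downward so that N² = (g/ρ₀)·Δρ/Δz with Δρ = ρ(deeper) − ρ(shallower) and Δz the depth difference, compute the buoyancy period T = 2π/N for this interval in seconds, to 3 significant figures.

Δρ = 998.04 − 997.50 = 0.54 kg m⁻³ over Δz = 108 − 19 = 89 m.
N² = (9.8/997.77) × (0.54/89) = 5.9594 × 10⁻⁵ s⁻².
N = √(5.9594 × 10⁻⁵) = 7.7197 × 10⁻³ rad s⁻¹, so T = 2π/N = 813.92 s ≈ 814 s.
N² > 0, so the interval is statically stable.

814 s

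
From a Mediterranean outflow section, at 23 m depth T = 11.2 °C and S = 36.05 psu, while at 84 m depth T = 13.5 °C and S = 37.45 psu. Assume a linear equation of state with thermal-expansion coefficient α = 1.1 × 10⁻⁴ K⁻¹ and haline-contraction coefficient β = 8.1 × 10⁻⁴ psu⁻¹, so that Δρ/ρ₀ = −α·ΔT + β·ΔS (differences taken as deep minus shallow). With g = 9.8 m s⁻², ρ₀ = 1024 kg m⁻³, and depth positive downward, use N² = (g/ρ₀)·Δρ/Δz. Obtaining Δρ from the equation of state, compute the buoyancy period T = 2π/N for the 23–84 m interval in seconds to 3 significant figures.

528 s

ΔT = +2.3 K, ΔS = +1.40 psu (deep − shallow).
Δρ/ρ₀ = −αΔT + βΔS = -2.53 × 10⁻⁴ + 1.134 × 10⁻³ = 8.81 × 10⁻⁴, so Δρ ≈ 0.9021 kg m⁻³.
N² = (g/ρ₀)·Δρ/Δz = g·(Δρ/ρ₀)/Δz = 9.8 × 8.81 × 10⁻⁴ / 61 = 1.4154 × 10⁻⁴ s⁻².
N = √(1.4154 × 10⁻⁴) = 0.011897 rad s⁻¹ → T = 2π/N = 528.13 s ≈ 528 s.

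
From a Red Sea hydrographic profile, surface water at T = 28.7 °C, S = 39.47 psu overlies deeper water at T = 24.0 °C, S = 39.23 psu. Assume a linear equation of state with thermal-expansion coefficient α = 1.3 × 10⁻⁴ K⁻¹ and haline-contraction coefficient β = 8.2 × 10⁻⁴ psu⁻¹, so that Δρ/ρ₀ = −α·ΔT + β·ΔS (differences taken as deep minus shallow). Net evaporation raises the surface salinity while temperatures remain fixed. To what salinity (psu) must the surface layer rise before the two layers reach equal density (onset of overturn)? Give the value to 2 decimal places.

39.98 psu

Neutral buoyancy requires −α(T_deep − T_surf) + β(S_deep − S_surf′) = 0.
S_surf′ = S_deep − (α/β)·ΔT = 39.23 − (1.3 × 10⁻⁴/8.2 × 10⁻⁴)·(-4.7) = 39.9751 psu.
Increase required: 39.9751 − 39.47 = 0.5051 psu.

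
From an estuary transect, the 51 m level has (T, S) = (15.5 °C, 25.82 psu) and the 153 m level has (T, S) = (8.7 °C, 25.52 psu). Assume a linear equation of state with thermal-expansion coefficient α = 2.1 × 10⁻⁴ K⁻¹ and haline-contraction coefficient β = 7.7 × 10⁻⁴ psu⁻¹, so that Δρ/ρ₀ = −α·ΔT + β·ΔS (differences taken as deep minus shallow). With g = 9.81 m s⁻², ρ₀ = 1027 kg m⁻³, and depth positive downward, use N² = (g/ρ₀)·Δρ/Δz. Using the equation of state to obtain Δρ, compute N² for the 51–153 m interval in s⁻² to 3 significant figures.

ΔT = -6.8 K, ΔS = -0.30 psu (deep − shallow).
Δρ/ρ₀ = −αΔT + βΔS = 1.428 × 10⁻³ − 2.31 × 10⁻⁴ = 1.197 × 10⁻³, so Δρ ≈ 1.229 kg m⁻³.
N² = (g/ρ₀)·Δρ/Δz = g·(Δρ/ρ₀)/Δz = 9.81 × 1.197 × 10⁻³ / 102 = 1.1512 × 10⁻⁴ s⁻² ≈ 1.15 × 10⁻⁴ s⁻².

1.15 × 10⁻⁴ s⁻²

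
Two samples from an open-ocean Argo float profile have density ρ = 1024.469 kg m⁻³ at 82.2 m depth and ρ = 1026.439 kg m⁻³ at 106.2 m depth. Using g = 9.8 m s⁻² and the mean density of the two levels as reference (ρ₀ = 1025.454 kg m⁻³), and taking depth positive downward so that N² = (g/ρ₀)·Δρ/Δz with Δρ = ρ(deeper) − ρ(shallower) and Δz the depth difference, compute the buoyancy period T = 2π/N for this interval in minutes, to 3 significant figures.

Δρ = 1026.439 − 1024.469 = 1.970 kg m⁻³ over Δz = 106.2 − 82.2 = 24 m.
N² = (9.8/1025.454) × (1.970/24) = 7.8445 × 10⁻⁴ s⁻².
N = √(7.8445 × 10⁻⁴) = 0.028008 rad s⁻¹, so T = 2π/N = 224.34 s = 3.7390 min ≈ 3.74 min.
N² > 0, so the interval is statically stable.

3.74 min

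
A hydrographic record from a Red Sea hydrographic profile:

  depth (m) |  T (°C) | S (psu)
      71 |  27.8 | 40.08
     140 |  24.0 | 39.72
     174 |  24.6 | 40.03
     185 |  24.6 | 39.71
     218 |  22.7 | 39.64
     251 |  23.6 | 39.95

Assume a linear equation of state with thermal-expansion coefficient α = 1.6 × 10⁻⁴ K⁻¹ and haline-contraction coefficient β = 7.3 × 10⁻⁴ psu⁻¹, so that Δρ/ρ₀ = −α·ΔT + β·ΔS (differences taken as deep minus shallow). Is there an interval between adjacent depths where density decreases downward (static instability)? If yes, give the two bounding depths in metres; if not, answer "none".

174–185 m

Evaluate Δρ/ρ₀ = −αΔT + βΔS across each adjacent pair:
  71–140 m: −αΔT+βΔS = −(1.6 × 10⁻⁴)(-3.8)+(7.3 × 10⁻⁴)(-0.36) = 3.5 × 10⁻⁴ → stable
  140–174 m: −αΔT+βΔS = −(1.6 × 10⁻⁴)(+0.6)+(7.3 × 10⁻⁴)(+0.31) = 1.3 × 10⁻⁴ → stable
  174–185 m: −αΔT+βΔS = −(1.6 × 10⁻⁴)(+0.0)+(7.3 × 10⁻⁴)(-0.32) = -2.3 × 10⁻⁴ → UNSTABLE
  185–218 m: −αΔT+βΔS = −(1.6 × 10⁻⁴)(-1.9)+(7.3 × 10⁻⁴)(-0.07) = 2.5 × 10⁻⁴ → stable
  218–251 m: −αΔT+βΔS = −(1.6 × 10⁻⁴)(+0.9)+(7.3 × 10⁻⁴)(+0.31) = 8.2 × 10⁻⁵ → stable
The 174–185 m interval has Δρ < 0: lighter water underlies denser water.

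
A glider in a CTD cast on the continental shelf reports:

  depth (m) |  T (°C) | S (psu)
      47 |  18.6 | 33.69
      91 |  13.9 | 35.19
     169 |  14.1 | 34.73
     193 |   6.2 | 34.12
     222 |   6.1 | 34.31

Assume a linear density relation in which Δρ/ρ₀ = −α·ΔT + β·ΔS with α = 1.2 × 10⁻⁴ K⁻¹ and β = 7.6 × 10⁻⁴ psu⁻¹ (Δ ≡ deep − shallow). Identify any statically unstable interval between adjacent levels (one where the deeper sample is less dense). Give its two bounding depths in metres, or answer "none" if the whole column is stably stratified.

Evaluate Δρ/ρ₀ = −αΔT + βΔS across each adjacent pair:
  47–91 m: −αΔT+βΔS = −(1.2 × 10⁻⁴)(-4.7)+(7.6 × 10⁻⁴)(+1.50) = 1.7 × 10⁻³ → stable
  91–169 m: −αΔT+βΔS = −(1.2 × 10⁻⁴)(+0.2)+(7.6 × 10⁻⁴)(-0.46) = -3.7 × 10⁻⁴ → UNSTABLE
  169–193 m: −αΔT+βΔS = −(1.2 × 10⁻⁴)(-7.9)+(7.6 × 10⁻⁴)(-0.61) = 4.8 × 10⁻⁴ → stable
  193–222 m: −αΔT+βΔS = −(1.2 × 10⁻⁴)(-0.1)+(7.6 × 10⁻⁴)(+0.19) = 1.6 × 10⁻⁴ → stable
The 91–169 m interval has Δρ < 0: lighter water underlies denser water.

91–169 m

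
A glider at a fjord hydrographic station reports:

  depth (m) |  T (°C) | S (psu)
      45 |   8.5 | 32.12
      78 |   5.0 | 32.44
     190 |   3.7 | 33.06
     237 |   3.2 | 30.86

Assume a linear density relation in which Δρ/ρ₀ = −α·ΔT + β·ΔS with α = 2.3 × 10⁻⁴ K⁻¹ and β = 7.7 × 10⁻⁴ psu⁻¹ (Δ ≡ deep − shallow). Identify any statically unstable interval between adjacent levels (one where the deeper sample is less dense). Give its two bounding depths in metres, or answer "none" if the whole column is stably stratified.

Evaluate Δρ/ρ₀ = −αΔT + βΔS across each adjacent pair:
  45–78 m: −αΔT+βΔS = −(2.3 × 10⁻⁴)(-3.5)+(7.7 × 10⁻⁴)(+0.32) = 1.1 × 10⁻³ → stable
  78–190 m: −αΔT+βΔS = −(2.3 × 10⁻⁴)(-1.3)+(7.7 × 10⁻⁴)(+0.62) = 7.8 × 10⁻⁴ → stable
  190–237 m: −αΔT+βΔS = −(2.3 × 10⁻⁴)(-0.5)+(7.7 × 10⁻⁴)(-2.20) = -1.6 × 10⁻³ → UNSTABLE
The 190–237 m interval has Δρ < 0: lighter water underlies denser water.

190–237 m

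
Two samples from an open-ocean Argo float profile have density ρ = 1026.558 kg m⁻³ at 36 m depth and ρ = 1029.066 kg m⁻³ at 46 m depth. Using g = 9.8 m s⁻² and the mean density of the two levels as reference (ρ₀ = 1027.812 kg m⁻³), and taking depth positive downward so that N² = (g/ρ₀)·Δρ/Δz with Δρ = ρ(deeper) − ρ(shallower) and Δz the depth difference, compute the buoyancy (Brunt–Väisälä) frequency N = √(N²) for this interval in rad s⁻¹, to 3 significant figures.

0.0489 rad s⁻¹

Δρ = 1029.066 − 1026.558 = 2.508 kg m⁻³ over Δz = 46 − 36 = 10 m.
N² = (9.8/1027.812) × (2.508/10) = 2.3913 × 10⁻³ s⁻².
N = √(2.3913 × 10⁻³) = 0.048901 rad s⁻¹ ≈ 0.0489 rad s⁻¹.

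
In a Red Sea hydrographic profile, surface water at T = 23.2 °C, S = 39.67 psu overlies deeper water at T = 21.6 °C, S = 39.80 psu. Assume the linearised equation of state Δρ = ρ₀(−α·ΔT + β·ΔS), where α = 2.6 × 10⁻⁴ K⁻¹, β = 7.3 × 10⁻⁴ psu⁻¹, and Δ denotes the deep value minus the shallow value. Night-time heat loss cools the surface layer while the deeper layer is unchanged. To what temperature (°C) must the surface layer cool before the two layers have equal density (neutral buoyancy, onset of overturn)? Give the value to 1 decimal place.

21.2 °C

Neutral buoyancy requires Δρ = 0, i.e. −α(T_deep − T_surf′) + β(S_deep − S_surf) = 0.
T_surf′ = T_deep − (β/α)·ΔS = 21.6 − (7.3 × 10⁻⁴/2.6 × 10⁻⁴)·(+0.13) = 21.235 °C.
Cooling required: 23.2 − (21.235) = 1.965 °C.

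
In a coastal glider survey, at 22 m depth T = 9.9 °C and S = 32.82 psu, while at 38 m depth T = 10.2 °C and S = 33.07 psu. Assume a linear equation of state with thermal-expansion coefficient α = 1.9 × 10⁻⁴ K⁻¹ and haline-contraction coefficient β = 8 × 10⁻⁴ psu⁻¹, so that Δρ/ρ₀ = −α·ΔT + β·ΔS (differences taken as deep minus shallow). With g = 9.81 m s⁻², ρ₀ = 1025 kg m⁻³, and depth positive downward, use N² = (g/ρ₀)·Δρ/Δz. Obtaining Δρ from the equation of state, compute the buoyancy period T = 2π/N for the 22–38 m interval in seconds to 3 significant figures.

ΔT = +0.3 K, ΔS = +0.25 psu (deep − shallow).
Δρ/ρ₀ = −αΔT + βΔS = -5.70 × 10⁻⁵ + 2.00 × 10⁻⁴ = 1.43 × 10⁻⁴, so Δρ ≈ 0.1466 kg m⁻³.
N² = (g/ρ₀)·Δρ/Δz = g·(Δρ/ρ₀)/Δz = 9.81 × 1.43 × 10⁻⁴ / 16 = 8.7677 × 10⁻⁵ s⁻².
N = √(8.7677 × 10⁻⁵) = 9.3636 × 10⁻³ rad s⁻¹ → T = 2π/N = 671.02 s ≈ 671 s.

671 s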